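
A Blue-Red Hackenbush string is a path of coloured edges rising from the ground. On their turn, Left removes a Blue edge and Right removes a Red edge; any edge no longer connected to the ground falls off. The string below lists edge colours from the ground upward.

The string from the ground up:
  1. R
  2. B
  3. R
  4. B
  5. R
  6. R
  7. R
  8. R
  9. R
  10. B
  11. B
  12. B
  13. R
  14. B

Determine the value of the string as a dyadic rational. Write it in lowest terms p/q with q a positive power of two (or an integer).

-6085/8192

R: Left { ∅ }, Right { 0 } = simplest -1
RB: Left { -1 }, Right { 0 } = simplest -1/2
RBR: Left { -1 }, Right { -1/2, 0 } = simplest -3/4
RBRB: Left { -1, -3/4 }, Right { -1/2, 0 } = simplest -5/8
RBRBR: Left { -1, -3/4 }, Right { -5/8, -1/2, 0 } = simplest -11/16
RBRBRR: Left { -1, -3/4 }, Right { -11/16, -5/8, -1/2, 0 } = simplest -23/32
RBRBRRR: Left { -1, -3/4 }, Right { -23/32, -11/16, -5/8, -1/2, 0 } = simplest -47/64
RBRBRRRR: Left { -1, -3/4 }, Right { -47/64, -23/32, -11/16, -5/8, -1/2, 0 } = simplest -95/128
RBRBRRRRR: Left { -1, -3/4 }, Right { -95/128, -47/64, -23/32, -11/16, -5/8, -1/2, 0 } = simplest -191/256
RBRBRRRRRB: Left { -1, -3/4, -191/256 }, Right { -95/128, -47/64, -23/32, -11/16, -5/8, -1/2, 0 } = simplest -381/512
RBRBRRRRRBB: Left { -1, -3/4, -191/256, -381/512 }, Right { -95/128, -47/64, -23/32, -11/16, -5/8, -1/2, 0 } = simplest -761/1024
RBRBRRRRRBBB: Left { -1, -3/4, -191/256, -381/512, -761/1024 }, Right { -95/128, -47/64, -23/32, -11/16, -5/8, -1/2, 0 } = simplest -1521/2048
RBRBRRRRRBBBR: Left { -1, -3/4, -191/256, -381/512, -761/1024 }, Right { -1521/2048, -95/128, -47/64, -23/32, -11/16, -5/8, -1/2, 0 } = simplest -3043/4096
RBRBRRRRRBBBRB: Left { -1, -3/4, -191/256, -381/512, -761/1024, -3043/4096 }, Right { -1521/2048, -95/128, -47/64, -23/32, -11/16, -5/8, -1/2, 0 } = simplest -6085/8192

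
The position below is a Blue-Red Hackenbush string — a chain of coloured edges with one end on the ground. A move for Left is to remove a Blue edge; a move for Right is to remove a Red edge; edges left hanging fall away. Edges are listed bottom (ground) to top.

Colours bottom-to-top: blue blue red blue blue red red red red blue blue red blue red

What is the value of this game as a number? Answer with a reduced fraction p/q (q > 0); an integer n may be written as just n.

Recurse on prefixes of the 14-edge string blue blue red blue blue red red red red blue blue red blue red:
v_1 [b]  L=[0]  R=[∅]  gives 1
v_2 [bb]  L=[0; 1]  R=[∅]  gives 2
v_3 [bbr]  L=[0; 1]  R=[2]  gives 3/2
v_4 [bbrb]  L=[0; 1; 3/2]  R=[2]  gives 7/4
v_5 [bbrbb]  L=[0; 1; 3/2; 7/4]  R=[2]  gives 15/8
v_6 [bbrbbr]  L=[0; 1; 3/2; 7/4]  R=[15/8; 2]  gives 29/16
v_7 [bbrbbrr]  L=[0; 1; 3/2; 7/4]  R=[29/16; 15/8; 2]  gives 57/32
v_8 [bbrbbrrr]  L=[0; 1; 3/2; 7/4]  R=[57/32; 29/16; 15/8; 2]  gives 113/64
v_9 [bbrbbrrrr]  L=[0; 1; 3/2; 7/4]  R=[113/64; 57/32; 29/16; 15/8; 2]  gives 225/128
v_10 [bbrbbrrrrb]  L=[0; 1; 3/2; 7/4; 225/128]  R=[113/64; 57/32; 29/16; 15/8; 2]  gives 451/256
v_11 [bbrbbrrrrbb]  L=[0; 1; 3/2; 7/4; 225/128; 451/256]  R=[113/64; 57/32; 29/16; 15/8; 2]  gives 903/512
v_12 [bbrbbrrrrbbr]  L=[0; 1; 3/2; 7/4; 225/128; 451/256]  R=[903/512; 113/64; 57/32; 29/16; 15/8; 2]  gives 1805/1024
v_13 [bbrbbrrrrbbrb]  L=[0; 1; 3/2; 7/4; 225/128; 451/256; 1805/1024]  R=[903/512; 113/64; 57/32; 29/16; 15/8; 2]  gives 3611/2048
v_14 [bbrbbrrrrbbrbr]  L=[0; 1; 3/2; 7/4; 225/128; 451/256; 1805/1024]  R=[3611/2048; 903/512; 113/64; 57/32; 29/16; 15/8; 2]  gives 7221/4096

7221/4096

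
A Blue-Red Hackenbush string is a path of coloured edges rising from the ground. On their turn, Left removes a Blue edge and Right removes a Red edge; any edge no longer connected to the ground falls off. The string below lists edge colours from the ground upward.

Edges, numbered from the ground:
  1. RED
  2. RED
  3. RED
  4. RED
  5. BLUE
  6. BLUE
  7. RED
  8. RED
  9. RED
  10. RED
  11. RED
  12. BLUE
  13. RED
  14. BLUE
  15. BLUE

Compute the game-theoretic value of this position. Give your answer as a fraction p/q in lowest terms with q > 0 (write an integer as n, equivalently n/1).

v(R) = {  | 0 } -> -1
v(RR) = {  | -1,0 } -> -2
v(RRR) = {  | -2,-1,0 } -> -3
v(RRRR) = {  | -3,-2,-1,0 } -> -4
v(RRRRB) = { -4 | -3,-2,-1,0 } -> -7/2
v(RRRRBB) = { -4,-7/2 | -3,-2,-1,0 } -> -13/4
v(RRRRBBR) = { -4,-7/2 | -13/4,-3,-2,-1,0 } -> -27/8
v(RRRRBBRR) = { -4,-7/2 | -27/8,-13/4,-3,-2,-1,0 } -> -55/16
v(RRRRBBRRR) = { -4,-7/2 | -55/16,-27/8,-13/4,-3,-2,-1,0 } -> -111/32
v(RRRRBBRRRR) = { -4,-7/2 | -111/32,-55/16,-27/8,-13/4,-3,-2,-1,0 } -> -223/64
v(RRRRBBRRRRR) = { -4,-7/2 | -223/64,-111/32,-55/16,-27/8,-13/4,-3,-2,-1,0 } -> -447/128
v(RRRRBBRRRRRB) = { -4,-7/2,-447/128 | -223/64,-111/32,-55/16,-27/8,-13/4,-3,-2,-1,0 } -> -893/256
v(RRRRBBRRRRRBR) = { -4,-7/2,-447/128 | -893/256,-223/64,-111/32,-55/16,-27/8,-13/4,-3,-2,-1,0 } -> -1787/512
v(RRRRBBRRRRRBRB) = { -4,-7/2,-447/128,-1787/512 | -893/256,-223/64,-111/32,-55/16,-27/8,-13/4,-3,-2,-1,0 } -> -3573/1024
v(RRRRBBRRRRRBRBB) = { -4,-7/2,-447/128,-1787/512,-3573/1024 | -893/256,-223/64,-111/32,-55/16,-27/8,-13/4,-3,-2,-1,0 } -> -7145/2048

-7145/2048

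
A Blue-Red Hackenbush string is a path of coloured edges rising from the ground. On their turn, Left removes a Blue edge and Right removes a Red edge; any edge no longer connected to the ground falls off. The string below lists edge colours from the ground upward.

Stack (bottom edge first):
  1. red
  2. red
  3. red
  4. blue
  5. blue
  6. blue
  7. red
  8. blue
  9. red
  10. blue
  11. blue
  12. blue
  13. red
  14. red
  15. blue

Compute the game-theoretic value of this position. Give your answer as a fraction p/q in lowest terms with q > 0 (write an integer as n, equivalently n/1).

-8845/4096

step 1: add red to get r; options L={ · } R={ 0 } — -1
step 2: add red to get rr; options L={ · } R={ -1; 0 } — -2
step 3: add red to get rrr; options L={ · } R={ -2; -1; 0 } — -3
step 4: add blue to get rrrb; options L={ -3 } R={ -2; -1; 0 } — -5/2
step 5: add blue to get rrrbb; options L={ -3; -5/2 } R={ -2; -1; 0 } — -9/4
step 6: add blue to get rrrbbb; options L={ -3; -5/2; -9/4 } R={ -2; -1; 0 } — -17/8
step 7: add red to get rrrbbbr; options L={ -3; -5/2; -9/4 } R={ -17/8; -2; -1; 0 } — -35/16
step 8: add blue to get rrrbbbrb; options L={ -3; -5/2; -9/4; -35/16 } R={ -17/8; -2; -1; 0 } — -69/32
step 9: add red to get rrrbbbrbr; options L={ -3; -5/2; -9/4; -35/16 } R={ -69/32; -17/8; -2; -1; 0 } — -139/64
step 10: add blue to get rrrbbbrbrb; options L={ -3; -5/2; -9/4; -35/16; -139/64 } R={ -69/32; -17/8; -2; -1; 0 } — -277/128
step 11: add blue to get rrrbbbrbrbb; options L={ -3; -5/2; -9/4; -35/16; -139/64; -277/128 } R={ -69/32; -17/8; -2; -1; 0 } — -553/256
step 12: add blue to get rrrbbbrbrbbb; options L={ -3; -5/2; -9/4; -35/16; -139/64; -277/128; -553/256 } R={ -69/32; -17/8; -2; -1; 0 } — -1105/512
step 13: add red to get rrrbbbrbrbbbr; options L={ -3; -5/2; -9/4; -35/16; -139/64; -277/128; -553/256 } R={ -1105/512; -69/32; -17/8; -2; -1; 0 } — -2211/1024
step 14: add red to get rrrbbbrbrbbbrr; options L={ -3; -5/2; -9/4; -35/16; -139/64; -277/128; -553/256 } R={ -2211/1024; -1105/512; -69/32; -17/8; -2; -1; 0 } — -4423/2048
step 15: add blue to get rrrbbbrbrbbbrrb; options L={ -3; -5/2; -9/4; -35/16; -139/64; -277/128; -553/256; -4423/2048 } R={ -2211/1024; -1105/512; -69/32; -17/8; -2; -1; 0 } — -8845/4096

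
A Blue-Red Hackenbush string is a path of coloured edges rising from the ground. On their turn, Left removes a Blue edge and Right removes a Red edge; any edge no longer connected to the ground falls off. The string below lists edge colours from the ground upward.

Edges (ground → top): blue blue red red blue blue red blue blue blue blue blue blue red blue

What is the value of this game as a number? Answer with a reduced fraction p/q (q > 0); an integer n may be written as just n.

11771/8192

Recurse on prefixes of the 15-edge string blue blue red red blue blue red blue blue blue blue blue blue red blue:
b: Left { 0 }, Right { ∅ } — simplest 1
bb: Left { 0,1 }, Right { ∅ } — simplest 2
bbr: Left { 0,1 }, Right { 2 } — simplest 3/2
bbrr: Left { 0,1 }, Right { 3/2,2 } — simplest 5/4
bbrrb: Left { 0,1,5/4 }, Right { 3/2,2 } — simplest 11/8
bbrrbb: Left { 0,1,5/4,11/8 }, Right { 3/2,2 } — simplest 23/16
bbrrbbr: Left { 0,1,5/4,11/8 }, Right { 23/16,3/2,2 } — simplest 45/32
bbrrbbrb: Left { 0,1,5/4,11/8,45/32 }, Right { 23/16,3/2,2 } — simplest 91/64
bbrrbbrbb: Left { 0,1,5/4,11/8,45/32,91/64 }, Right { 23/16,3/2,2 } — simplest 183/128
bbrrbbrbbb: Left { 0,1,5/4,11/8,45/32,91/64,183/128 }, Right { 23/16,3/2,2 } — simplest 367/256
bbrrbbrbbbb: Left { 0,1,5/4,11/8,45/32,91/64,183/128,367/256 }, Right { 23/16,3/2,2 } — simplest 735/512
bbrrbbrbbbbb: Left { 0,1,5/4,11/8,45/32,91/64,183/128,367/256,735/512 }, Right { 23/16,3/2,2 } — simplest 1471/1024
bbrrbbrbbbbbb: Left { 0,1,5/4,11/8,45/32,91/64,183/128,367/256,735/512,1471/1024 }, Right { 23/16,3/2,2 } — simplest 2943/2048
bbrrbbrbbbbbbr: Left { 0,1,5/4,11/8,45/32,91/64,183/128,367/256,735/512,1471/1024 }, Right { 2943/2048,23/16,3/2,2 } — simplest 5885/4096
bbrrbbrbbbbbbrb: Left { 0,1,5/4,11/8,45/32,91/64,183/128,367/256,735/512,1471/1024,5885/4096 }, Right { 2943/2048,23/16,3/2,2 } — simplest 11771/8192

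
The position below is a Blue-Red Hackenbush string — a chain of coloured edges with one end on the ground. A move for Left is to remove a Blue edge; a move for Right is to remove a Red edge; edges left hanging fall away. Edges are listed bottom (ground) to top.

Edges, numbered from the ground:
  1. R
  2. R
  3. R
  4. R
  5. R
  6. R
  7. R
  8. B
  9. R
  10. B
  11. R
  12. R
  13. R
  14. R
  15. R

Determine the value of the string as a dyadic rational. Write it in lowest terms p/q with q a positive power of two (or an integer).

-1727/256

edge 1 of 15 (R): { (no moves) | 0 } — -1
edge 2 of 15 (R): { (no moves) | -1; 0 } — -2
edge 3 of 15 (R): { (no moves) | -2; -1; 0 } — -3
edge 4 of 15 (R): { (no moves) | -3; -2; -1; 0 } — -4
edge 5 of 15 (R): { (no moves) | -4; -3; -2; -1; 0 } — -5
edge 6 of 15 (R): { (no moves) | -5; -4; -3; -2; -1; 0 } — -6
edge 7 of 15 (R): { (no moves) | -6; -5; -4; -3; -2; -1; 0 } — -7
edge 8 of 15 (B): { -7 | -6; -5; -4; -3; -2; -1; 0 } — -13/2
edge 9 of 15 (R): { -7 | -13/2; -6; -5; -4; -3; -2; -1; 0 } — -27/4
edge 10 of 15 (B): { -7; -27/4 | -13/2; -6; -5; -4; -3; -2; -1; 0 } — -53/8
edge 11 of 15 (R): { -7; -27/4 | -53/8; -13/2; -6; -5; -4; -3; -2; -1; 0 } — -107/16
edge 12 of 15 (R): { -7; -27/4 | -107/16; -53/8; -13/2; -6; -5; -4; -3; -2; -1; 0 } — -215/32
edge 13 of 15 (R): { -7; -27/4 | -215/32; -107/16; -53/8; -13/2; -6; -5; -4; -3; -2; -1; 0 } — -431/64
edge 14 of 15 (R): { -7; -27/4 | -431/64; -215/32; -107/16; -53/8; -13/2; -6; -5; -4; -3; -2; -1; 0 } — -863/128
edge 15 of 15 (R): { -7; -27/4 | -863/128; -431/64; -215/32; -107/16; -53/8; -13/2; -6; -5; -4; -3; -2; -1; 0 } — -1727/256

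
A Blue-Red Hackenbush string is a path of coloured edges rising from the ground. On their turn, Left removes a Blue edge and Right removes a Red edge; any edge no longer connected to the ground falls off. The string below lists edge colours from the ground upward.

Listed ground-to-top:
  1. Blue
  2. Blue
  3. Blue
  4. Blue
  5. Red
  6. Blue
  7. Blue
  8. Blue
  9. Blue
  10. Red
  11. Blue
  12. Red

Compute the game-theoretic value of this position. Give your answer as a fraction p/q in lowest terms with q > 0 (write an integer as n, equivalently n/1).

B: Left { 0 }, Right { ∅ } so simplest 1
BB: Left { 0,1 }, Right { ∅ } so simplest 2
BBB: Left { 0,1,2 }, Right { ∅ } so simplest 3
BBBB: Left { 0,1,2,3 }, Right { ∅ } so simplest 4
BBBBR: Left { 0,1,2,3 }, Right { 4 } so simplest 7/2
BBBBRB: Left { 0,1,2,3,7/2 }, Right { 4 } so simplest 15/4
BBBBRBB: Left { 0,1,2,3,7/2,15/4 }, Right { 4 } so simplest 31/8
BBBBRBBB: Left { 0,1,2,3,7/2,15/4,31/8 }, Right { 4 } so simplest 63/16
BBBBRBBBB: Left { 0,1,2,3,7/2,15/4,31/8,63/16 }, Right { 4 } so simplest 127/32
BBBBRBBBBR: Left { 0,1,2,3,7/2,15/4,31/8,63/16 }, Right { 127/32,4 } so simplest 253/64
BBBBRBBBBRB: Left { 0,1,2,3,7/2,15/4,31/8,63/16,253/64 }, Right { 127/32,4 } so simplest 507/128
BBBBRBBBBRBR: Left { 0,1,2,3,7/2,15/4,31/8,63/16,253/64 }, Right { 507/128,127/32,4 } so simplest 1013/256

1013/256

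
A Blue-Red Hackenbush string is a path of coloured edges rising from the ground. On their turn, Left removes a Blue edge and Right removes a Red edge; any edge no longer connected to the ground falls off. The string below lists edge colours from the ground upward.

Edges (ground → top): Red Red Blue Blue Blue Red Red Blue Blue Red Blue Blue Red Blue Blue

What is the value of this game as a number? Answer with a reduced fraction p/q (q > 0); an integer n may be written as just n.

-9801/8192

Recurse on prefixes of the 15-edge string Red Red Blue Blue Blue Red Red Blue Blue Red Blue Blue Red Blue Blue:
1 of 15 · R · max L −∞ · min R 0 so -1
2 of 15 · RR · max L −∞ · min R -1 so -2
3 of 15 · RRB · max L -2 · min R -1 so -3/2
4 of 15 · RRBB · max L -3/2 · min R -1 so -5/4
5 of 15 · RRBBB · max L -5/4 · min R -1 so -9/8
6 of 15 · RRBBBR · max L -5/4 · min R -9/8 so -19/16
7 of 15 · RRBBBRR · max L -5/4 · min R -19/16 so -39/32
8 of 15 · RRBBBRRB · max L -39/32 · min R -19/16 so -77/64
9 of 15 · RRBBBRRBB · max L -77/64 · min R -19/16 so -153/128
10 of 15 · RRBBBRRBBR · max L -77/64 · min R -153/128 so -307/256
11 of 15 · RRBBBRRBBRB · max L -307/256 · min R -153/128 so -613/512
12 of 15 · RRBBBRRBBRBB · max L -613/512 · min R -153/128 so -1225/1024
13 of 15 · RRBBBRRBBRBBR · max L -613/512 · min R -1225/1024 so -2451/2048
14 of 15 · RRBBBRRBBRBBRB · max L -2451/2048 · min R -1225/1024 so -4901/4096
15 of 15 · RRBBBRRBBRBBRBB · max L -4901/4096 · min R -1225/1024 so -9801/8192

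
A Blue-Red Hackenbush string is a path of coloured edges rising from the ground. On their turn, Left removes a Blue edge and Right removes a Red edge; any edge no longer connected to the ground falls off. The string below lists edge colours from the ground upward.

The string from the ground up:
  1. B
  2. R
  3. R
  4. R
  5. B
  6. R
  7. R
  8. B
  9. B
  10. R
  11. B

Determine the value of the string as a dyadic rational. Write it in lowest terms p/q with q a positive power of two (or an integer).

Recurse on prefixes of the 11-edge string B R R R B R R B B R B:
G(B) = { 0 |  } so 1
G(BR) = { 0 | 1 } so 1/2
G(BRR) = { 0 | 1/2, 1 } so 1/4
G(BRRR) = { 0 | 1/4, 1/2, 1 } so 1/8
G(BRRRB) = { 0, 1/8 | 1/4, 1/2, 1 } so 3/16
G(BRRRBR) = { 0, 1/8 | 3/16, 1/4, 1/2, 1 } so 5/32
G(BRRRBRR) = { 0, 1/8 | 5/32, 3/16, 1/4, 1/2, 1 } so 9/64
G(BRRRBRRB) = { 0, 1/8, 9/64 | 5/32, 3/16, 1/4, 1/2, 1 } so 19/128
G(BRRRBRRBB) = { 0, 1/8, 9/64, 19/128 | 5/32, 3/16, 1/4, 1/2, 1 } so 39/256
G(BRRRBRRBBR) = { 0, 1/8, 9/64, 19/128 | 39/256, 5/32, 3/16, 1/4, 1/2, 1 } so 77/512
G(BRRRBRRBBRB) = { 0, 1/8, 9/64, 19/128, 77/512 | 39/256, 5/32, 3/16, 1/4, 1/2, 1 } so 155/1024

155/1024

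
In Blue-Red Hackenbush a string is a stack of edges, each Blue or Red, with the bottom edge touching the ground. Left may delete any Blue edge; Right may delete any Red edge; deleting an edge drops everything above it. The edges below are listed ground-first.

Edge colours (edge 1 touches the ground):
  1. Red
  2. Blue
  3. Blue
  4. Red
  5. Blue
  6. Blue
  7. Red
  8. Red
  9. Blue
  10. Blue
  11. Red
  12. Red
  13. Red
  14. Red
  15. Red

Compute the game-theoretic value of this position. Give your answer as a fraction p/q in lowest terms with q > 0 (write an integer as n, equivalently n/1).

-4927/16384

1 of 15 · R · max L −∞ · min R 0 gives -1
2 of 15 · RB · max L -1 · min R 0 gives -1/2
3 of 15 · RBB · max L -1/2 · min R 0 gives -1/4
4 of 15 · RBBR · max L -1/2 · min R -1/4 gives -3/8
5 of 15 · RBBRB · max L -3/8 · min R -1/4 gives -5/16
6 of 15 · RBBRBB · max L -5/16 · min R -1/4 gives -9/32
7 of 15 · RBBRBBR · max L -5/16 · min R -9/32 gives -19/64
8 of 15 · RBBRBBRR · max L -5/16 · min R -19/64 gives -39/128
9 of 15 · RBBRBBRRB · max L -39/128 · min R -19/64 gives -77/256
10 of 15 · RBBRBBRRBB · max L -77/256 · min R -19/64 gives -153/512
11 of 15 · RBBRBBRRBBR · max L -77/256 · min R -153/512 gives -307/1024
12 of 15 · RBBRBBRRBBRR · max L -77/256 · min R -307/1024 gives -615/2048
13 of 15 · RBBRBBRRBBRRR · max L -77/256 · min R -615/2048 gives -1231/4096
14 of 15 · RBBRBBRRBBRRRR · max L -77/256 · min R -1231/4096 gives -2463/8192
15 of 15 · RBBRBBRRBBRRRRR · max L -77/256 · min R -2463/8192 gives -4927/16384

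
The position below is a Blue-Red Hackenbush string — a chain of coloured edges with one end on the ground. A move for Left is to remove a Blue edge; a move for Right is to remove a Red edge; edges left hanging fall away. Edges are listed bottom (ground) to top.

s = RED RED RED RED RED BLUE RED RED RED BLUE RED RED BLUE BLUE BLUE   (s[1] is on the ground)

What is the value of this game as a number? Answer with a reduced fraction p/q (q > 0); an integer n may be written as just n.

-5041/1024

Prefix values for RED RED RED RED RED BLUE RED RED RED BLUE RED RED BLUE BLUE BLUE via {L|R} + simplicity:
edge 1 of 15 (RED): { · | 0 } = -1
edge 2 of 15 (RED): { · | -1,0 } = -2
edge 3 of 15 (RED): { · | -2,-1,0 } = -3
edge 4 of 15 (RED): { · | -3,-2,-1,0 } = -4
edge 5 of 15 (RED): { · | -4,-3,-2,-1,0 } = -5
edge 6 of 15 (BLUE): { -5 | -4,-3,-2,-1,0 } = -9/2
edge 7 of 15 (RED): { -5 | -9/2,-4,-3,-2,-1,0 } = -19/4
edge 8 of 15 (RED): { -5 | -19/4,-9/2,-4,-3,-2,-1,0 } = -39/8
edge 9 of 15 (RED): { -5 | -39/8,-19/4,-9/2,-4,-3,-2,-1,0 } = -79/16
edge 10 of 15 (BLUE): { -5,-79/16 | -39/8,-19/4,-9/2,-4,-3,-2,-1,0 } = -157/32
edge 11 of 15 (RED): { -5,-79/16 | -157/32,-39/8,-19/4,-9/2,-4,-3,-2,-1,0 } = -315/64
edge 12 of 15 (RED): { -5,-79/16 | -315/64,-157/32,-39/8,-19/4,-9/2,-4,-3,-2,-1,0 } = -631/128
edge 13 of 15 (BLUE): { -5,-79/16,-631/128 | -315/64,-157/32,-39/8,-19/4,-9/2,-4,-3,-2,-1,0 } = -1261/256
edge 14 of 15 (BLUE): { -5,-79/16,-631/128,-1261/256 | -315/64,-157/32,-39/8,-19/4,-9/2,-4,-3,-2,-1,0 } = -2521/512
edge 15 of 15 (BLUE): { -5,-79/16,-631/128,-1261/256,-2521/512 | -315/64,-157/32,-39/8,-19/4,-9/2,-4,-3,-2,-1,0 } = -5041/1024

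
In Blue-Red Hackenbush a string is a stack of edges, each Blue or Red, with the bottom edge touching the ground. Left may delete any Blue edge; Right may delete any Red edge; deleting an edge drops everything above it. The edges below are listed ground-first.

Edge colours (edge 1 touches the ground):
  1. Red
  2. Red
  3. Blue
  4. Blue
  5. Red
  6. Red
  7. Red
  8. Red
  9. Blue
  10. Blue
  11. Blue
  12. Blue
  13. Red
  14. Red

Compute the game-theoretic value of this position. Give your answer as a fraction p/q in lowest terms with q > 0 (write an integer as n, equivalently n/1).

-6023/4096

Recurse on prefixes of the 14-edge string Red Red Blue Blue Red Red Red Red Blue Blue Blue Blue Red Red:
step 1: add Red to get R; options L={ — } R={ 0 } -> -1
step 2: add Red to get RR; options L={ — } R={ -1 0 } -> -2
step 3: add Blue to get RRB; options L={ -2 } R={ -1 0 } -> -3/2
step 4: add Blue to get RRBB; options L={ -2 -3/2 } R={ -1 0 } -> -5/4
step 5: add Red to get RRBBR; options L={ -2 -3/2 } R={ -5/4 -1 0 } -> -11/8
step 6: add Red to get RRBBRR; options L={ -2 -3/2 } R={ -11/8 -5/4 -1 0 } -> -23/16
step 7: add Red to get RRBBRRR; options L={ -2 -3/2 } R={ -23/16 -11/8 -5/4 -1 0 } -> -47/32
step 8: add Red to get RRBBRRRR; options L={ -2 -3/2 } R={ -47/32 -23/16 -11/8 -5/4 -1 0 } -> -95/64
step 9: add Blue to get RRBBRRRRB; options L={ -2 -3/2 -95/64 } R={ -47/32 -23/16 -11/8 -5/4 -1 0 } -> -189/128
step 10: add Blue to get RRBBRRRRBB; options L={ -2 -3/2 -95/64 -189/128 } R={ -47/32 -23/16 -11/8 -5/4 -1 0 } -> -377/256
step 11: add Blue to get RRBBRRRRBBB; options L={ -2 -3/2 -95/64 -189/128 -377/256 } R={ -47/32 -23/16 -11/8 -5/4 -1 0 } -> -753/512
step 12: add Blue to get RRBBRRRRBBBB; options L={ -2 -3/2 -95/64 -189/128 -377/256 -753/512 } R={ -47/32 -23/16 -11/8 -5/4 -1 0 } -> -1505/1024
step 13: add Red to get RRBBRRRRBBBBR; options L={ -2 -3/2 -95/64 -189/128 -377/256 -753/512 } R={ -1505/1024 -47/32 -23/16 -11/8 -5/4 -1 0 } -> -3011/2048
step 14: add Red to get RRBBRRRRBBBBRR; options L={ -2 -3/2 -95/64 -189/128 -377/256 -753/512 } R={ -3011/2048 -1505/1024 -47/32 -23/16 -11/8 -5/4 -1 0 } -> -6023/4096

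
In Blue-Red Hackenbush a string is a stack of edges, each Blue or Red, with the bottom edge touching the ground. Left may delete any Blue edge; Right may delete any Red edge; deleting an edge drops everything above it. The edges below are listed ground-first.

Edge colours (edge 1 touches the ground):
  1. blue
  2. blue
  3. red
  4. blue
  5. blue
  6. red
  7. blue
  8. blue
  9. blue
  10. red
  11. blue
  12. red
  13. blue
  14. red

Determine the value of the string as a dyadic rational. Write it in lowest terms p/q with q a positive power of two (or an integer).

Build value(s[:k]) for k = 1..14, string s = blue blue red blue blue red blue blue blue red blue red blue red.
value_1 [b]  L=[0]  R=[∅]  → 1
value_2 [bb]  L=[0,1]  R=[∅]  → 2
value_3 [bbr]  L=[0,1]  R=[2]  → 3/2
value_4 [bbrb]  L=[0,1,3/2]  R=[2]  → 7/4
value_5 [bbrbb]  L=[0,1,3/2,7/4]  R=[2]  → 15/8
value_6 [bbrbbr]  L=[0,1,3/2,7/4]  R=[15/8,2]  → 29/16
value_7 [bbrbbrb]  L=[0,1,3/2,7/4,29/16]  R=[15/8,2]  → 59/32
value_8 [bbrbbrbb]  L=[0,1,3/2,7/4,29/16,59/32]  R=[15/8,2]  → 119/64
value_9 [bbrbbrbbb]  L=[0,1,3/2,7/4,29/16,59/32,119/64]  R=[15/8,2]  → 239/128
value_10 [bbrbbrbbbr]  L=[0,1,3/2,7/4,29/16,59/32,119/64]  R=[239/128,15/8,2]  → 477/256
value_11 [bbrbbrbbbrb]  L=[0,1,3/2,7/4,29/16,59/32,119/64,477/256]  R=[239/128,15/8,2]  → 955/512
value_12 [bbrbbrbbbrbr]  L=[0,1,3/2,7/4,29/16,59/32,119/64,477/256]  R=[955/512,239/128,15/8,2]  → 1909/1024
value_13 [bbrbbrbbbrbrb]  L=[0,1,3/2,7/4,29/16,59/32,119/64,477/256,1909/1024]  R=[955/512,239/128,15/8,2]  → 3819/2048
value_14 [bbrbbrbbbrbrbr]  L=[0,1,3/2,7/4,29/16,59/32,119/64,477/256,1909/1024]  R=[3819/2048,955/512,239/128,15/8,2]  → 7637/4096

7637/4096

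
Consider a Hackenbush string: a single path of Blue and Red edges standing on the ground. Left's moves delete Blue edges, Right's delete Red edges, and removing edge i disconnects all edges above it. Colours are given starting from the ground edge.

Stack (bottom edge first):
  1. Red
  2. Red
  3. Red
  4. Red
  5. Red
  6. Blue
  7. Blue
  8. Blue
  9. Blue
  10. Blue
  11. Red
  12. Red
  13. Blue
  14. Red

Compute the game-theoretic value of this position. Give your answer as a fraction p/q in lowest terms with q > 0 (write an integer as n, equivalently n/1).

-2075/512

value(R) = { ∅ | 0 } = -1
value(RR) = { ∅ | -1,0 } = -2
value(RRR) = { ∅ | -2,-1,0 } = -3
value(RRRR) = { ∅ | -3,-2,-1,0 } = -4
value(RRRRR) = { ∅ | -4,-3,-2,-1,0 } = -5
value(RRRRRB) = { -5 | -4,-3,-2,-1,0 } = -9/2
value(RRRRRBB) = { -5,-9/2 | -4,-3,-2,-1,0 } = -17/4
value(RRRRRBBB) = { -5,-9/2,-17/4 | -4,-3,-2,-1,0 } = -33/8
value(RRRRRBBBB) = { -5,-9/2,-17/4,-33/8 | -4,-3,-2,-1,0 } = -65/16
value(RRRRRBBBBB) = { -5,-9/2,-17/4,-33/8,-65/16 | -4,-3,-2,-1,0 } = -129/32
value(RRRRRBBBBBR) = { -5,-9/2,-17/4,-33/8,-65/16 | -129/32,-4,-3,-2,-1,0 } = -259/64
value(RRRRRBBBBBRR) = { -5,-9/2,-17/4,-33/8,-65/16 | -259/64,-129/32,-4,-3,-2,-1,0 } = -519/128
value(RRRRRBBBBBRRB) = { -5,-9/2,-17/4,-33/8,-65/16,-519/128 | -259/64,-129/32,-4,-3,-2,-1,0 } = -1037/256
value(RRRRRBBBBBRRBR) = { -5,-9/2,-17/4,-33/8,-65/16,-519/128 | -1037/256,-259/64,-129/32,-4,-3,-2,-1,0 } = -2075/512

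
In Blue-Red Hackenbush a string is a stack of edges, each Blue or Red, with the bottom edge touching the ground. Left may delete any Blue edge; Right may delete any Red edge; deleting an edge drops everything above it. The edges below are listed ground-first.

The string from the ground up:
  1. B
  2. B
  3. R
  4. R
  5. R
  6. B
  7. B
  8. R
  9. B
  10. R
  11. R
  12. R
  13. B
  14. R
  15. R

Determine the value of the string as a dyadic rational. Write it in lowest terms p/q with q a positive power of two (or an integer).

9865/8192

Prefix values for B B R R R B B R B R R R B R R via {L|R} + simplicity:
B: Left { 0 }, Right { none } ⇒ simplest 1
BB: Left { 0, 1 }, Right { none } ⇒ simplest 2
BBR: Left { 0, 1 }, Right { 2 } ⇒ simplest 3/2
BBRR: Left { 0, 1 }, Right { 3/2, 2 } ⇒ simplest 5/4
BBRRR: Left { 0, 1 }, Right { 5/4, 3/2, 2 } ⇒ simplest 9/8
BBRRRB: Left { 0, 1, 9/8 }, Right { 5/4, 3/2, 2 } ⇒ simplest 19/16
BBRRRBB: Left { 0, 1, 9/8, 19/16 }, Right { 5/4, 3/2, 2 } ⇒ simplest 39/32
BBRRRBBR: Left { 0, 1, 9/8, 19/16 }, Right { 39/32, 5/4, 3/2, 2 } ⇒ simplest 77/64
BBRRRBBRB: Left { 0, 1, 9/8, 19/16, 77/64 }, Right { 39/32, 5/4, 3/2, 2 } ⇒ simplest 155/128
BBRRRBBRBR: Left { 0, 1, 9/8, 19/16, 77/64 }, Right { 155/128, 39/32, 5/4, 3/2, 2 } ⇒ simplest 309/256
BBRRRBBRBRR: Left { 0, 1, 9/8, 19/16, 77/64 }, Right { 309/256, 155/128, 39/32, 5/4, 3/2, 2 } ⇒ simplest 617/512
BBRRRBBRBRRR: Left { 0, 1, 9/8, 19/16, 77/64 }, Right { 617/512, 309/256, 155/128, 39/32, 5/4, 3/2, 2 } ⇒ simplest 1233/1024
BBRRRBBRBRRRB: Left { 0, 1, 9/8, 19/16, 77/64, 1233/1024 }, Right { 617/512, 309/256, 155/128, 39/32, 5/4, 3/2, 2 } ⇒ simplest 2467/2048
BBRRRBBRBRRRBR: Left { 0, 1, 9/8, 19/16, 77/64, 1233/1024 }, Right { 2467/2048, 617/512, 309/256, 155/128, 39/32, 5/4, 3/2, 2 } ⇒ simplest 4933/4096
BBRRRBBRBRRRBRR: Left { 0, 1, 9/8, 19/16, 77/64, 1233/1024 }, Right { 4933/4096, 2467/2048, 617/512, 309/256, 155/128, 39/32, 5/4, 3/2, 2 } ⇒ simplest 9865/8192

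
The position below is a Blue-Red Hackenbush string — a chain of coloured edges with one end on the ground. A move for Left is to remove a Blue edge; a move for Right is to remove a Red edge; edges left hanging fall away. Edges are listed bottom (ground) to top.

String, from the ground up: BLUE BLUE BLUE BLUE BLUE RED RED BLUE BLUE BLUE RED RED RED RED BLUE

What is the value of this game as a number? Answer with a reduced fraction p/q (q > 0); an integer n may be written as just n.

1 of 15 · B · max L 0 · min R +∞ ⇒ 1
2 of 15 · BB · max L 1 · min R +∞ ⇒ 2
3 of 15 · BBB · max L 2 · min R +∞ ⇒ 3
4 of 15 · BBBB · max L 3 · min R +∞ ⇒ 4
5 of 15 · BBBBB · max L 4 · min R +∞ ⇒ 5
6 of 15 · BBBBBR · max L 4 · min R 5 ⇒ 9/2
7 of 15 · BBBBBRR · max L 4 · min R 9/2 ⇒ 17/4
8 of 15 · BBBBBRRB · max L 17/4 · min R 9/2 ⇒ 35/8
9 of 15 · BBBBBRRBB · max L 35/8 · min R 9/2 ⇒ 71/16
10 of 15 · BBBBBRRBBB · max L 71/16 · min R 9/2 ⇒ 143/32
11 of 15 · BBBBBRRBBBR · max L 71/16 · min R 143/32 ⇒ 285/64
12 of 15 · BBBBBRRBBBRR · max L 71/16 · min R 285/64 ⇒ 569/128
13 of 15 · BBBBBRRBBBRRR · max L 71/16 · min R 569/128 ⇒ 1137/256
14 of 15 · BBBBBRRBBBRRRR · max L 71/16 · min R 1137/256 ⇒ 2273/512
15 of 15 · BBBBBRRBBBRRRRB · max L 2273/512 · min R 1137/256 ⇒ 4547/1024

4547/1024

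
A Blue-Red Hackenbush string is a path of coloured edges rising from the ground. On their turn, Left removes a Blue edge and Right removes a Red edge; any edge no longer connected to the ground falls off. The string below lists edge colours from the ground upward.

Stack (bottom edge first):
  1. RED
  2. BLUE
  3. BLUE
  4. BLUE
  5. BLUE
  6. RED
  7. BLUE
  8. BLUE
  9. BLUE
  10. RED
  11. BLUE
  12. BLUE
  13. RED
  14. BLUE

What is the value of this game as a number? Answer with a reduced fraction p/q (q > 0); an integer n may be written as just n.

edge 1 of 14 (RED): { none | 0 } — -1
edge 2 of 14 (BLUE): { -1 | 0 } — -1/2
edge 3 of 14 (BLUE): { -1, -1/2 | 0 } — -1/4
edge 4 of 14 (BLUE): { -1, -1/2, -1/4 | 0 } — -1/8
edge 5 of 14 (BLUE): { -1, -1/2, -1/4, -1/8 | 0 } — -1/16
edge 6 of 14 (RED): { -1, -1/2, -1/4, -1/8 | -1/16, 0 } — -3/32
edge 7 of 14 (BLUE): { -1, -1/2, -1/4, -1/8, -3/32 | -1/16, 0 } — -5/64
edge 8 of 14 (BLUE): { -1, -1/2, -1/4, -1/8, -3/32, -5/64 | -1/16, 0 } — -9/128
edge 9 of 14 (BLUE): { -1, -1/2, -1/4, -1/8, -3/32, -5/64, -9/128 | -1/16, 0 } — -17/256
edge 10 of 14 (RED): { -1, -1/2, -1/4, -1/8, -3/32, -5/64, -9/128 | -17/256, -1/16, 0 } — -35/512
edge 11 of 14 (BLUE): { -1, -1/2, -1/4, -1/8, -3/32, -5/64, -9/128, -35/512 | -17/256, -1/16, 0 } — -69/1024
edge 12 of 14 (BLUE): { -1, -1/2, -1/4, -1/8, -3/32, -5/64, -9/128, -35/512, -69/1024 | -17/256, -1/16, 0 } — -137/2048
edge 13 of 14 (RED): { -1, -1/2, -1/4, -1/8, -3/32, -5/64, -9/128, -35/512, -69/1024 | -137/2048, -17/256, -1/16, 0 } — -275/4096
edge 14 of 14 (BLUE): { -1, -1/2, -1/4, -1/8, -3/32, -5/64, -9/128, -35/512, -69/1024, -275/4096 | -137/2048, -17/256, -1/16, 0 } — -549/8192

-549/8192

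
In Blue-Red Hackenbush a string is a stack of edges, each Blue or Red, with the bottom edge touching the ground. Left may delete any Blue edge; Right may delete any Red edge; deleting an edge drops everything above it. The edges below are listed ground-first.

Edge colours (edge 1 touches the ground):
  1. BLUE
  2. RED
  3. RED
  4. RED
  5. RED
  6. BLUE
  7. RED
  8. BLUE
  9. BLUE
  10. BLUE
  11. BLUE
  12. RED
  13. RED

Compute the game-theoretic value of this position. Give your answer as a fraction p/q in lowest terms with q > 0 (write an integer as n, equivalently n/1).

377/4096

1 of 13 · B · max L 0 · min R +∞ — 1
2 of 13 · BR · max L 0 · min R 1 — 1/2
3 of 13 · BRR · max L 0 · min R 1/2 — 1/4
4 of 13 · BRRR · max L 0 · min R 1/4 — 1/8
5 of 13 · BRRRR · max L 0 · min R 1/8 — 1/16
6 of 13 · BRRRRB · max L 1/16 · min R 1/8 — 3/32
7 of 13 · BRRRRBR · max L 1/16 · min R 3/32 — 5/64
8 of 13 · BRRRRBRB · max L 5/64 · min R 3/32 — 11/128
9 of 13 · BRRRRBRBB · max L 11/128 · min R 3/32 — 23/256
10 of 13 · BRRRRBRBBB · max L 23/256 · min R 3/32 — 47/512
11 of 13 · BRRRRBRBBBB · max L 47/512 · min R 3/32 — 95/1024
12 of 13 · BRRRRBRBBBBR · max L 47/512 · min R 95/1024 — 189/2048
13 of 13 · BRRRRBRBBBBRR · max L 47/512 · min R 189/2048 — 377/4096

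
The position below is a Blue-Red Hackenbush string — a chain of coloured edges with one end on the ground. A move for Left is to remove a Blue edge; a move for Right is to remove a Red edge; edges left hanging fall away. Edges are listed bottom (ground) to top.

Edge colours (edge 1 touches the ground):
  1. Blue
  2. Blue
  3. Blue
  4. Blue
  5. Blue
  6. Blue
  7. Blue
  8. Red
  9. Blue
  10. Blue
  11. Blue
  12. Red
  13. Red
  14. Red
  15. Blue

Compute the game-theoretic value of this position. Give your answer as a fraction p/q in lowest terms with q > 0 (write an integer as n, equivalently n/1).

1 of 15 · B · max L 0 · min R +∞ → 1
2 of 15 · BB · max L 1 · min R +∞ → 2
3 of 15 · BBB · max L 2 · min R +∞ → 3
4 of 15 · BBBB · max L 3 · min R +∞ → 4
5 of 15 · BBBBB · max L 4 · min R +∞ → 5
6 of 15 · BBBBBB · max L 5 · min R +∞ → 6
7 of 15 · BBBBBBB · max L 6 · min R +∞ → 7
8 of 15 · BBBBBBBR · max L 6 · min R 7 → 13/2
9 of 15 · BBBBBBBRB · max L 13/2 · min R 7 → 27/4
10 of 15 · BBBBBBBRBB · max L 27/4 · min R 7 → 55/8
11 of 15 · BBBBBBBRBBB · max L 55/8 · min R 7 → 111/16
12 of 15 · BBBBBBBRBBBR · max L 55/8 · min R 111/16 → 221/32
13 of 15 · BBBBBBBRBBBRR · max L 55/8 · min R 221/32 → 441/64
14 of 15 · BBBBBBBRBBBRRR · max L 55/8 · min R 441/64 → 881/128
15 of 15 · BBBBBBBRBBBRRRB · max L 881/128 · min R 441/64 → 1763/256

1763/256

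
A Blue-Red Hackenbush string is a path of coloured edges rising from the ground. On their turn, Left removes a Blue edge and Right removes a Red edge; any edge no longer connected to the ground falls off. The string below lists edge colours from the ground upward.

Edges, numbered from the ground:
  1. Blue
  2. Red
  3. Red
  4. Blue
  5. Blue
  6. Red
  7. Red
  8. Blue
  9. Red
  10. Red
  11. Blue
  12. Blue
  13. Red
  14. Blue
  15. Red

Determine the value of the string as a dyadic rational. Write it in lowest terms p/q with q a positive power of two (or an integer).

6453/16384

Prefix values for Blue Red Red Blue Blue Red Red Blue Red Red Blue Blue Red Blue Red via {L|R} + simplicity:
B: Left { 0 }, Right {  } ⇒ simplest 1
BR: Left { 0 }, Right { 1 } ⇒ simplest 1/2
BRR: Left { 0 }, Right { 1/2 1 } ⇒ simplest 1/4
BRRB: Left { 0 1/4 }, Right { 1/2 1 } ⇒ simplest 3/8
BRRBB: Left { 0 1/4 3/8 }, Right { 1/2 1 } ⇒ simplest 7/16
BRRBBR: Left { 0 1/4 3/8 }, Right { 7/16 1/2 1 } ⇒ simplest 13/32
BRRBBRR: Left { 0 1/4 3/8 }, Right { 13/32 7/16 1/2 1 } ⇒ simplest 25/64
BRRBBRRB: Left { 0 1/4 3/8 25/64 }, Right { 13/32 7/16 1/2 1 } ⇒ simplest 51/128
BRRBBRRBR: Left { 0 1/4 3/8 25/64 }, Right { 51/128 13/32 7/16 1/2 1 } ⇒ simplest 101/256
BRRBBRRBRR: Left { 0 1/4 3/8 25/64 }, Right { 101/256 51/128 13/32 7/16 1/2 1 } ⇒ simplest 201/512
BRRBBRRBRRB: Left { 0 1/4 3/8 25/64 201/512 }, Right { 101/256 51/128 13/32 7/16 1/2 1 } ⇒ simplest 403/1024
BRRBBRRBRRBB: Left { 0 1/4 3/8 25/64 201/512 403/1024 }, Right { 101/256 51/128 13/32 7/16 1/2 1 } ⇒ simplest 807/2048
BRRBBRRBRRBBR: Left { 0 1/4 3/8 25/64 201/512 403/1024 }, Right { 807/2048 101/256 51/128 13/32 7/16 1/2 1 } ⇒ simplest 1613/4096
BRRBBRRBRRBBRB: Left { 0 1/4 3/8 25/64 201/512 403/1024 1613/4096 }, Right { 807/2048 101/256 51/128 13/32 7/16 1/2 1 } ⇒ simplest 3227/8192
BRRBBRRBRRBBRBR: Left { 0 1/4 3/8 25/64 201/512 403/1024 1613/4096 }, Right { 3227/8192 807/2048 101/256 51/128 13/32 7/16 1/2 1 } ⇒ simplest 6453/16384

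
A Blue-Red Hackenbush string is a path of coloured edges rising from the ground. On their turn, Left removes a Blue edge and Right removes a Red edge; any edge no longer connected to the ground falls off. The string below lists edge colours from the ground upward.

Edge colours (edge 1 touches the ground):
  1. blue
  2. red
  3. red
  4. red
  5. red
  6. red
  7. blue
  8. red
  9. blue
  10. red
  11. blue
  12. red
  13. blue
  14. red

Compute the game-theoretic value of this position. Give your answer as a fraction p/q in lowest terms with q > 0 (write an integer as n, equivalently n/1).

value(b) = { 0 | · } gives 1
value(br) = { 0 | 1 } gives 1/2
value(brr) = { 0 | 1/2; 1 } gives 1/4
value(brrr) = { 0 | 1/4; 1/2; 1 } gives 1/8
value(brrrr) = { 0 | 1/8; 1/4; 1/2; 1 } gives 1/16
value(brrrrr) = { 0 | 1/16; 1/8; 1/4; 1/2; 1 } gives 1/32
value(brrrrrb) = { 0; 1/32 | 1/16; 1/8; 1/4; 1/2; 1 } gives 3/64
value(brrrrrbr) = { 0; 1/32 | 3/64; 1/16; 1/8; 1/4; 1/2; 1 } gives 5/128
value(brrrrrbrb) = { 0; 1/32; 5/128 | 3/64; 1/16; 1/8; 1/4; 1/2; 1 } gives 11/256
value(brrrrrbrbr) = { 0; 1/32; 5/128 | 11/256; 3/64; 1/16; 1/8; 1/4; 1/2; 1 } gives 21/512
value(brrrrrbrbrb) = { 0; 1/32; 5/128; 21/512 | 11/256; 3/64; 1/16; 1/8; 1/4; 1/2; 1 } gives 43/1024
value(brrrrrbrbrbr) = { 0; 1/32; 5/128; 21/512 | 43/1024; 11/256; 3/64; 1/16; 1/8; 1/4; 1/2; 1 } gives 85/2048
value(brrrrrbrbrbrb) = { 0; 1/32; 5/128; 21/512; 85/2048 | 43/1024; 11/256; 3/64; 1/16; 1/8; 1/4; 1/2; 1 } gives 171/4096
value(brrrrrbrbrbrbr) = { 0; 1/32; 5/128; 21/512; 85/2048 | 171/4096; 43/1024; 11/256; 3/64; 1/16; 1/8; 1/4; 1/2; 1 } gives 341/8192

341/8192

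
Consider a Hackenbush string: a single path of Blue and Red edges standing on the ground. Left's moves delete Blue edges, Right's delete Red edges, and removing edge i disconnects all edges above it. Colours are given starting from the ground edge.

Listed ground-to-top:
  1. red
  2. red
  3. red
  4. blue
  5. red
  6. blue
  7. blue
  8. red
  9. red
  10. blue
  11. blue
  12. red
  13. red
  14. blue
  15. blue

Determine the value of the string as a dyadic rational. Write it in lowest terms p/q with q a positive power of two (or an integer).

-10649/4096

Prefix values for red red red blue red blue blue red red blue blue red red blue blue via {L|R} + simplicity:
1 of 15 · r · max L −∞ · min R 0 gives -1
2 of 15 · rr · max L −∞ · min R -1 gives -2
3 of 15 · rrr · max L −∞ · min R -2 gives -3
4 of 15 · rrrb · max L -3 · min R -2 gives -5/2
5 of 15 · rrrbr · max L -3 · min R -5/2 gives -11/4
6 of 15 · rrrbrb · max L -11/4 · min R -5/2 gives -21/8
7 of 15 · rrrbrbb · max L -21/8 · min R -5/2 gives -41/16
8 of 15 · rrrbrbbr · max L -21/8 · min R -41/16 gives -83/32
9 of 15 · rrrbrbbrr · max L -21/8 · min R -83/32 gives -167/64
10 of 15 · rrrbrbbrrb · max L -167/64 · min R -83/32 gives -333/128
11 of 15 · rrrbrbbrrbb · max L -333/128 · min R -83/32 gives -665/256
12 of 15 · rrrbrbbrrbbr · max L -333/128 · min R -665/256 gives -1331/512
13 of 15 · rrrbrbbrrbbrr · max L -333/128 · min R -1331/512 gives -2663/1024
14 of 15 · rrrbrbbrrbbrrb · max L -2663/1024 · min R -1331/512 gives -5325/2048
15 of 15 · rrrbrbbrrbbrrbb · max L -5325/2048 · min R -1331/512 gives -10649/4096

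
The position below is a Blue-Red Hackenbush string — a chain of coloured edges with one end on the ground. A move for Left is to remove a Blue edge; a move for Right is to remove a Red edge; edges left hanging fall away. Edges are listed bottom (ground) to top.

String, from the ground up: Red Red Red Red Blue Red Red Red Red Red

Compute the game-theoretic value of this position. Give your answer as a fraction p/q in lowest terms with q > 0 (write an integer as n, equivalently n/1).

-255/64

edge 1 of 10 (Red): {  | 0 } ⇒ -1
edge 2 of 10 (Red): {  | -1; 0 } ⇒ -2
edge 3 of 10 (Red): {  | -2; -1; 0 } ⇒ -3
edge 4 of 10 (Red): {  | -3; -2; -1; 0 } ⇒ -4
edge 5 of 10 (Blue): { -4 | -3; -2; -1; 0 } ⇒ -7/2
edge 6 of 10 (Red): { -4 | -7/2; -3; -2; -1; 0 } ⇒ -15/4
edge 7 of 10 (Red): { -4 | -15/4; -7/2; -3; -2; -1; 0 } ⇒ -31/8
edge 8 of 10 (Red): { -4 | -31/8; -15/4; -7/2; -3; -2; -1; 0 } ⇒ -63/16
edge 9 of 10 (Red): { -4 | -63/16; -31/8; -15/4; -7/2; -3; -2; -1; 0 } ⇒ -127/32
edge 10 of 10 (Red): { -4 | -127/32; -63/16; -31/8; -15/4; -7/2; -3; -2; -1; 0 } ⇒ -255/64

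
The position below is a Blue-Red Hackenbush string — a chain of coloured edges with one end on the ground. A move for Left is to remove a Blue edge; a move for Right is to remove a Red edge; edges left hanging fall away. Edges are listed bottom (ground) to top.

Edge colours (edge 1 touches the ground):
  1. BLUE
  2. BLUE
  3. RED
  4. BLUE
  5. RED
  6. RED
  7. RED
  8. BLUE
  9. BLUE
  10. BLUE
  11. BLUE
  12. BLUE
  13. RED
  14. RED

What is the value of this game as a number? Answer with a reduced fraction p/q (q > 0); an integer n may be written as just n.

Recurse on prefixes of the 14-edge string BLUE BLUE RED BLUE RED RED RED BLUE BLUE BLUE BLUE BLUE RED RED:
val_1 [B]  L=[0]  R=[]  = 1
val_2 [BB]  L=[0 1]  R=[]  = 2
val_3 [BBR]  L=[0 1]  R=[2]  = 3/2
val_4 [BBRB]  L=[0 1 3/2]  R=[2]  = 7/4
val_5 [BBRBR]  L=[0 1 3/2]  R=[7/4 2]  = 13/8
val_6 [BBRBRR]  L=[0 1 3/2]  R=[13/8 7/4 2]  = 25/16
val_7 [BBRBRRR]  L=[0 1 3/2]  R=[25/16 13/8 7/4 2]  = 49/32
val_8 [BBRBRRRB]  L=[0 1 3/2 49/32]  R=[25/16 13/8 7/4 2]  = 99/64
val_9 [BBRBRRRBB]  L=[0 1 3/2 49/32 99/64]  R=[25/16 13/8 7/4 2]  = 199/128
val_10 [BBRBRRRBBB]  L=[0 1 3/2 49/32 99/64 199/128]  R=[25/16 13/8 7/4 2]  = 399/256
val_11 [BBRBRRRBBBB]  L=[0 1 3/2 49/32 99/64 199/128 399/256]  R=[25/16 13/8 7/4 2]  = 799/512
val_12 [BBRBRRRBBBBB]  L=[0 1 3/2 49/32 99/64 199/128 399/256 799/512]  R=[25/16 13/8 7/4 2]  = 1599/1024
val_13 [BBRBRRRBBBBBR]  L=[0 1 3/2 49/32 99/64 199/128 399/256 799/512]  R=[1599/1024 25/16 13/8 7/4 2]  = 3197/2048
val_14 [BBRBRRRBBBBBRR]  L=[0 1 3/2 49/32 99/64 199/128 399/256 799/512]  R=[3197/2048 1599/1024 25/16 13/8 7/4 2]  = 6393/4096

6393/4096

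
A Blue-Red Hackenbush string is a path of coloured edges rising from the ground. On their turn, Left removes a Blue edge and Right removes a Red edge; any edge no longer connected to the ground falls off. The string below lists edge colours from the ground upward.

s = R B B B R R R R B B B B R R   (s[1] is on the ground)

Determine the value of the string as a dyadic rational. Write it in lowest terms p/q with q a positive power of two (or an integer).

-1927/8192

step 1: add R to get R; options L={ — } R={ 0 } — -1
step 2: add B to get RB; options L={ -1 } R={ 0 } — -1/2
step 3: add B to get RBB; options L={ -1,-1/2 } R={ 0 } — -1/4
step 4: add B to get RBBB; options L={ -1,-1/2,-1/4 } R={ 0 } — -1/8
step 5: add R to get RBBBR; options L={ -1,-1/2,-1/4 } R={ -1/8,0 } — -3/16
step 6: add R to get RBBBRR; options L={ -1,-1/2,-1/4 } R={ -3/16,-1/8,0 } — -7/32
step 7: add R to get RBBBRRR; options L={ -1,-1/2,-1/4 } R={ -7/32,-3/16,-1/8,0 } — -15/64
step 8: add R to get RBBBRRRR; options L={ -1,-1/2,-1/4 } R={ -15/64,-7/32,-3/16,-1/8,0 } — -31/128
step 9: add B to get RBBBRRRRB; options L={ -1,-1/2,-1/4,-31/128 } R={ -15/64,-7/32,-3/16,-1/8,0 } — -61/256
step 10: add B to get RBBBRRRRBB; options L={ -1,-1/2,-1/4,-31/128,-61/256 } R={ -15/64,-7/32,-3/16,-1/8,0 } — -121/512
step 11: add B to get RBBBRRRRBBB; options L={ -1,-1/2,-1/4,-31/128,-61/256,-121/512 } R={ -15/64,-7/32,-3/16,-1/8,0 } — -241/1024
step 12: add B to get RBBBRRRRBBBB; options L={ -1,-1/2,-1/4,-31/128,-61/256,-121/512,-241/1024 } R={ -15/64,-7/32,-3/16,-1/8,0 } — -481/2048
step 13: add R to get RBBBRRRRBBBBR; options L={ -1,-1/2,-1/4,-31/128,-61/256,-121/512,-241/1024 } R={ -481/2048,-15/64,-7/32,-3/16,-1/8,0 } — -963/4096
step 14: add R to get RBBBRRRRBBBBRR; options L={ -1,-1/2,-1/4,-31/128,-61/256,-121/512,-241/1024 } R={ -963/4096,-481/2048,-15/64,-7/32,-3/16,-1/8,0 } — -1927/8192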